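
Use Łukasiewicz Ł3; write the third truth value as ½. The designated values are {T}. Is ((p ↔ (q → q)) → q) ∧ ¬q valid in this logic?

No

Countermodel: p=T, q=T gives F, which is not designated.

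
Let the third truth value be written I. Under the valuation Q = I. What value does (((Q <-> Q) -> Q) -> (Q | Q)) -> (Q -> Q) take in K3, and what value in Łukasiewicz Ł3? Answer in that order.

In K3: Q <-> Q = I <-> I = I
(Q <-> Q) -> Q = I -> I = I
Q | Q = I | I = I
((Q <-> Q) -> Q) -> (Q | Q) = I -> I = I
Q -> Q = I -> I = I
(((Q <-> Q) -> Q) -> (Q | Q)) -> (Q -> Q) = I -> I = I
In Łukasiewicz Ł3: Q <-> Q = I <-> I = 1  [1 − |½−½|]
(Q <-> Q) -> Q = 1 -> I = I
Q | Q = I | I = I
((Q <-> Q) -> Q) -> (Q | Q) = I -> I = 1
Q -> Q = I -> I = 1
(((Q <-> Q) -> Q) -> (Q | Q)) -> (Q -> Q) = 1 -> 1 = 1
They differ because K3 and Łukasiewicz Ł3 treat I differently under implication.

I; 1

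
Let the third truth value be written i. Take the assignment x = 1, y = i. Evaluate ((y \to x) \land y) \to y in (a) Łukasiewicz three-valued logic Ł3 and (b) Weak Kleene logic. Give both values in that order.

1; i

In Łukasiewicz three-valued logic Ł3: y \to x = i \to 1 = 1  [min(1, 1−½+1)]
(y \to x) \land y = 1 \land i = i
((y \to x) \land y) \to y = i \to i = 1
In Weak Kleene logic: y \to x = i \to 1 = i  [any arg is the third value ⇒ result is the third value]
(y \to x) \land y = i \land i = i
((y \to x) \land y) \to y = i \to i = i
They differ because Łukasiewicz three-valued logic Ł3 and Weak Kleene logic treat i differently under the binary connectives.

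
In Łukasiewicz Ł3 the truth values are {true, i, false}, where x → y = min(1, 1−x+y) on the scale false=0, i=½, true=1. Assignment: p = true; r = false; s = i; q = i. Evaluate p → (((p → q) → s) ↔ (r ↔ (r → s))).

false

p → q = true → i = i
(p → q) → s = i → i = true
r → s = false → i = true
r ↔ (r → s) = false ↔ true = false
((p → q) → s) ↔ (r ↔ (r → s)) = true ↔ false = false
p → (((p → q) → s) ↔ (r ↔ (r → s))) = true → false = false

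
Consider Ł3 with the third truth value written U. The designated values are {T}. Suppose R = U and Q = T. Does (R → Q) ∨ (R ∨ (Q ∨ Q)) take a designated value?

Yes

R → Q = U → T = T  [min(1, 1−½+1)]
Q ∨ Q = T ∨ T = T
R ∨ (Q ∨ Q) = U ∨ T = T
(R → Q) ∨ (R ∨ (Q ∨ Q)) = T ∨ T = T
T ∈ {T}.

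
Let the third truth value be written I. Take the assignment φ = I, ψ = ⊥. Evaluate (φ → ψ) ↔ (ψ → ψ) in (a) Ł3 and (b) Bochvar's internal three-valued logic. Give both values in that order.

I; I

In Ł3: φ → ψ = I → ⊥ = I
ψ → ψ = ⊥ → ⊥ = ⊤
(φ → ψ) ↔ (ψ → ψ) = I ↔ ⊤ = I
In Bochvar's internal three-valued logic: φ → ψ = I → ⊥ = I  [any arg is the third value ⇒ result is the third value]
ψ → ψ = ⊥ → ⊥ = ⊤
(φ → ψ) ↔ (ψ → ψ) = I ↔ ⊤ = I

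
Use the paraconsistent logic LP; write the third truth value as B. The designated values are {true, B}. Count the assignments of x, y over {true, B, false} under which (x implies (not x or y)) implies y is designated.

Of the 9 assignments, 8 give a value in {true, B}.

8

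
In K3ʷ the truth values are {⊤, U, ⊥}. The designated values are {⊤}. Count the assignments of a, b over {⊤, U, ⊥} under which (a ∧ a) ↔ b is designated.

Designated under: (a=⊤, b=⊤); (a=⊥, b=⊥).

2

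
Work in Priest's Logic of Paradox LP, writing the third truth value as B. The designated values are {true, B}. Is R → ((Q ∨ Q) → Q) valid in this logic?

Yes

Every assignment of R, Q over {true, B, false} gives a value in {true, B}.
In particular, with R=B, Q=B: R → ((Q ∨ Q) → Q) = B.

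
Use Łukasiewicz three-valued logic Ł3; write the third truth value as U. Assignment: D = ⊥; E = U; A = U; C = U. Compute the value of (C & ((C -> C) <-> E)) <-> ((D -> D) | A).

U

C -> C = U -> U = ⊤  [min(1, 1−½+½)]
(C -> C) <-> E = ⊤ <-> U = U
C & ((C -> C) <-> E) = U & U = U
D -> D = ⊥ -> ⊥ = ⊤
(D -> D) | A = ⊤ | U = ⊤
(C & ((C -> C) <-> E)) <-> ((D -> D) | A) = U <-> ⊤ = U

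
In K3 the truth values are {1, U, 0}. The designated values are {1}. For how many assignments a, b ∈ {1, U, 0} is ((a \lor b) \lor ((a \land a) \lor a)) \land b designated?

3

Designated under: (a=1, b=1); (a=U, b=1); (a=0, b=1).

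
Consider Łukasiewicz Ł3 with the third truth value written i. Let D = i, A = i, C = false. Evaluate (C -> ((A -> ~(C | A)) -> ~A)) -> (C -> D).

C | A = false | i = i
~(C | A) = ~i = i
A -> ~(C | A) = i -> i = true  [min(1, 1−½+½)]
~A = ~i = i
(A -> ~(C | A)) -> ~A = true -> i = i
C -> ((A -> ~(C | A)) -> ~A) = false -> i = true
C -> D = false -> i = true
(C -> ((A -> ~(C | A)) -> ~A)) -> (C -> D) = true -> true = true

true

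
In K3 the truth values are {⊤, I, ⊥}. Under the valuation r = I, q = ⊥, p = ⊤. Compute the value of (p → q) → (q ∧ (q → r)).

p → q = ⊤ → ⊥ = ⊥
q → r = ⊥ → I = ⊤
q ∧ (q → r) = ⊥ ∧ ⊤ = ⊥
(p → q) → (q ∧ (q → r)) = ⊥ → ⊥ = ⊤

⊤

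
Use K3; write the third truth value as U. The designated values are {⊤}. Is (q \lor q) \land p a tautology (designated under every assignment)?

No

Countermodel: q=⊤, p=U gives U, which is not designated.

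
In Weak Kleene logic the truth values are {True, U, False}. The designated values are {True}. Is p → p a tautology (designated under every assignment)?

No

Countermodel: p=U gives U, which is not designated.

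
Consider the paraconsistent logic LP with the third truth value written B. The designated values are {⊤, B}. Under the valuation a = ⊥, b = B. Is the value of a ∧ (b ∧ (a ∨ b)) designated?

a ∨ b = ⊥ ∨ B = B
b ∧ (a ∨ b) = B ∧ B = B
a ∧ (b ∧ (a ∨ b)) = ⊥ ∧ B = ⊥
⊥ ∉ {⊤, B}.

No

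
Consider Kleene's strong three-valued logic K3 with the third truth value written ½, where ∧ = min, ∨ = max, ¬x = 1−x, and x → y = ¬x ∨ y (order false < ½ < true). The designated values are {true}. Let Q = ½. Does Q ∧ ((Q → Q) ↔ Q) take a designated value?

No

Q → Q = ½ → ½ = ½  [¬½ ∨ ½]
(Q → Q) ↔ Q = ½ ↔ ½ = ½
Q ∧ ((Q → Q) ↔ Q) = ½ ∧ ½ = ½
½ ∉ {true}.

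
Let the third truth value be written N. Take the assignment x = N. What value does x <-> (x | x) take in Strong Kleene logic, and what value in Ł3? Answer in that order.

In Strong Kleene logic: x | x = N | N = N
x <-> (x | x) = N <-> N = N
In Ł3: x | x = N | N = N
x <-> (x | x) = N <-> N = T  [1 − |½−½|]
They differ because Strong Kleene logic and Ł3 treat N differently under implication.

N; T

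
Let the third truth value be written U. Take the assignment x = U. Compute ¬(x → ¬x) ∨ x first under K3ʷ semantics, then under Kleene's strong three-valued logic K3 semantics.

In K3ʷ: ¬x = ¬U = U
x → ¬x = U → U = U
¬(x → ¬x) = ¬U = U
¬(x → ¬x) ∨ x = U ∨ U = U
In Kleene's strong three-valued logic K3: ¬x = ¬U = U
x → ¬x = U → U = U  [¬U ∨ U]
¬(x → ¬x) = ¬U = U
¬(x → ¬x) ∨ x = U ∨ U = U

U; U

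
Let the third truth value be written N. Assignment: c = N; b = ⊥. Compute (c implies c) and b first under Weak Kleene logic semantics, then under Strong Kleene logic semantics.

In Weak Kleene logic: c implies c = N implies N = N  [any arg is the third value ⇒ result is the third value]
(c implies c) and b = N and ⊥ = N
In Strong Kleene logic: c implies c = N implies N = N
(c implies c) and b = N and ⊥ = ⊥
They differ because Weak Kleene logic and Strong Kleene logic treat N differently under the binary connectives.

N; ⊥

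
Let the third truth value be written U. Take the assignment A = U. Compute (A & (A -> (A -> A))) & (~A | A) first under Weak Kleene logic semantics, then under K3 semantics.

U; U

In Weak Kleene logic: A -> A = U -> U = U  [any arg is the third value ⇒ result is the third value]
A -> (A -> A) = U -> U = U
A & (A -> (A -> A)) = U & U = U
~A = ~U = U
~A | A = U | U = U
(A & (A -> (A -> A))) & (~A | A) = U & U = U
In K3: A -> A = U -> U = U  [~U | U]
A -> (A -> A) = U -> U = U
A & (A -> (A -> A)) = U & U = U
~A = ~U = U
~A | A = U | U = U
(A & (A -> (A -> A))) & (~A | A) = U & U = U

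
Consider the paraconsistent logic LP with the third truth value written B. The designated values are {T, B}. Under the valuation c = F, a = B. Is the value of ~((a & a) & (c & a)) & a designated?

a & a = B & B = B
c & a = F & B = F
(a & a) & (c & a) = B & F = F
~((a & a) & (c & a)) = ~F = T
~((a & a) & (c & a)) & a = T & B = B
B ∈ {T, B}.

Yes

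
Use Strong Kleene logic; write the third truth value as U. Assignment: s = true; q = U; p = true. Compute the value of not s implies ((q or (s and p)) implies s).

not s = not true = false
s and p = true and true = true
q or (s and p) = U or true = true
(q or (s and p)) implies s = true implies true = true
not s implies ((q or (s and p)) implies s) = false implies true = true

true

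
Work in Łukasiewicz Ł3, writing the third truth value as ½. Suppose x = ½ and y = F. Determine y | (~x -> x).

T

~x = ~½ = ½
~x -> x = ½ -> ½ = T
y | (~x -> x) = F | T = T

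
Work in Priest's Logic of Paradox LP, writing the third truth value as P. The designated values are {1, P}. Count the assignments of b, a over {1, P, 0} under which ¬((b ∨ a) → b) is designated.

Of the 9 assignments, 5 give a value in {1, P}.

5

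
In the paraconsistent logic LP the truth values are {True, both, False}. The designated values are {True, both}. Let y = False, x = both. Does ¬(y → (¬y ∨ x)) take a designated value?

¬y = ¬False = True
¬y ∨ x = True ∨ both = True
y → (¬y ∨ x) = False → True = True
¬(y → (¬y ∨ x)) = ¬True = False
False ∉ {True, both}.

No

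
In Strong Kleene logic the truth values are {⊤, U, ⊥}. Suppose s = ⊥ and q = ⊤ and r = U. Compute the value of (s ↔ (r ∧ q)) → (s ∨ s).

U

r ∧ q = U ∧ ⊤ = U
s ↔ (r ∧ q) = ⊥ ↔ U = U
s ∨ s = ⊥ ∨ ⊥ = ⊥
(s ↔ (r ∧ q)) → (s ∨ s) = U → ⊥ = U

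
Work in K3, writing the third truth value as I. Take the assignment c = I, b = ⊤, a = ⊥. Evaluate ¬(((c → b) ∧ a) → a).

⊥

c → b = I → ⊤ = ⊤  [¬I ∨ ⊤]
(c → b) ∧ a = ⊤ ∧ ⊥ = ⊥
((c → b) ∧ a) → a = ⊥ → ⊥ = ⊤
¬(((c → b) ∧ a) → a) = ¬⊤ = ⊥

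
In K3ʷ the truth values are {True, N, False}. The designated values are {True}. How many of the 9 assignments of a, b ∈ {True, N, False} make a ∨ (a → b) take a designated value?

Designated under: (a=True, b=True); (a=True, b=False); (a=False, b=True); (a=False, b=False).

4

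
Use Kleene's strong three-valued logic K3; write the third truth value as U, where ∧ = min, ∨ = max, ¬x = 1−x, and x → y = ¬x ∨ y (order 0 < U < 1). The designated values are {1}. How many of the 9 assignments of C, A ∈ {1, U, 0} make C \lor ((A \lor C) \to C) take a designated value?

Designated under: (C=1, A=1); (C=1, A=U); (C=1, A=0); (C=0, A=0).

4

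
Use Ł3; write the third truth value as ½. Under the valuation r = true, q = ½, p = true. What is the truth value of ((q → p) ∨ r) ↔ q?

½

q → p = ½ → true = true  [min(1, 1−½+1)]
(q → p) ∨ r = true ∨ true = true
((q → p) ∨ r) ↔ q = true ↔ ½ = ½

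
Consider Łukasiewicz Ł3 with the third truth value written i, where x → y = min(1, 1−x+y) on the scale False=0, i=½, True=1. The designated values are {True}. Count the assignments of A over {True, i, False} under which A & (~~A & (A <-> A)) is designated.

A=True: True ✓
A=i: i ·
A=False: False ·

1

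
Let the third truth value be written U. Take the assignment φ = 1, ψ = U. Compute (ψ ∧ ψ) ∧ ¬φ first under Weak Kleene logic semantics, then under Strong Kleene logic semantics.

U; 0

In Weak Kleene logic: ψ ∧ ψ = U ∧ U = U
¬φ = ¬1 = 0
(ψ ∧ ψ) ∧ ¬φ = U ∧ 0 = U
In Strong Kleene logic: ψ ∧ ψ = U ∧ U = U
¬φ = ¬1 = 0
(ψ ∧ ψ) ∧ ¬φ = U ∧ 0 = 0
They differ because Weak Kleene logic and Strong Kleene logic treat U differently under the binary connectives.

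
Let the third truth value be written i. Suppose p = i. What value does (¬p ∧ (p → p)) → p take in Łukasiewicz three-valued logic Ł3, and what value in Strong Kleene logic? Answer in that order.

⊤; i

In Łukasiewicz three-valued logic Ł3: ¬p = ¬i = i
p → p = i → i = ⊤  [min(1, 1−½+½)]
¬p ∧ (p → p) = i ∧ ⊤ = i
(¬p ∧ (p → p)) → p = i → i = ⊤
In Strong Kleene logic: ¬p = ¬i = i
p → p = i → i = i  [¬i ∨ i]
¬p ∧ (p → p) = i ∧ i = i
(¬p ∧ (p → p)) → p = i → i = i
They differ because Łukasiewicz three-valued logic Ł3 and Strong Kleene logic treat i differently under implication.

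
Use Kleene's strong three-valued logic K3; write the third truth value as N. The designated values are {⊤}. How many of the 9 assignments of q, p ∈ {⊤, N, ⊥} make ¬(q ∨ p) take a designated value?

Designated under: (q=⊥, p=⊥).

1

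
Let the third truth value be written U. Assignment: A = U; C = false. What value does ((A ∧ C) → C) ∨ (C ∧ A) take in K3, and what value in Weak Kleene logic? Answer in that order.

true; U

In K3: A ∧ C = U ∧ false = false
(A ∧ C) → C = false → false = true
C ∧ A = false ∧ U = false
((A ∧ C) → C) ∨ (C ∧ A) = true ∨ false = true
In Weak Kleene logic: A ∧ C = U ∧ false = U
(A ∧ C) → C = U → false = U  [any arg is the third value ⇒ result is the third value]
C ∧ A = false ∧ U = U
((A ∧ C) → C) ∨ (C ∧ A) = U ∨ U = U
They differ because K3 and Weak Kleene logic treat U differently under the binary connectives.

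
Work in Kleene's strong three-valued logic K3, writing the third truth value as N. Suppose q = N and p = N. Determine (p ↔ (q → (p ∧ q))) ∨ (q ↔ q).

N

p ∧ q = N ∧ N = N
q → (p ∧ q) = N → N = N  [¬N ∨ N]
p ↔ (q → (p ∧ q)) = N ↔ N = N
q ↔ q = N ↔ N = N
(p ↔ (q → (p ∧ q))) ∨ (q ↔ q) = N ∨ N = N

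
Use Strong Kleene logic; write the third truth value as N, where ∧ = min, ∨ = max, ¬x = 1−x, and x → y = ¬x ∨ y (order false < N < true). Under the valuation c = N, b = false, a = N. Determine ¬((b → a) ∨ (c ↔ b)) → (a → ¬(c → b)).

b → a = false → N = true  [¬false ∨ N]
c ↔ b = N ↔ false = N
(b → a) ∨ (c ↔ b) = true ∨ N = true
¬((b → a) ∨ (c ↔ b)) = ¬true = false
c → b = N → false = N
¬(c → b) = ¬N = N
a → ¬(c → b) = N → N = N
¬((b → a) ∨ (c ↔ b)) → (a → ¬(c → b)) = false → N = true

true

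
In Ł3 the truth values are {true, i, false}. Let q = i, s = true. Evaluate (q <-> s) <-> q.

q <-> s = i <-> true = i  [1 − |½−1|]
(q <-> s) <-> q = i <-> i = true

true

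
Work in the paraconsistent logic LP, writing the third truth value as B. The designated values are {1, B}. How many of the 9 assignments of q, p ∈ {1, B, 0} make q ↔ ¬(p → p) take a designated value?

7

Of the 9 assignments, 7 give a value in {1, B}.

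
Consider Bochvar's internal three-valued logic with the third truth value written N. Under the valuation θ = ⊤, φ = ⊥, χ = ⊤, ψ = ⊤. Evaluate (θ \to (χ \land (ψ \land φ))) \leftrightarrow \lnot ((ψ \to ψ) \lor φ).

⊤

ψ \land φ = ⊤ \land ⊥ = ⊥
χ \land (ψ \land φ) = ⊤ \land ⊥ = ⊥
θ \to (χ \land (ψ \land φ)) = ⊤ \to ⊥ = ⊥
ψ \to ψ = ⊤ \to ⊤ = ⊤
(ψ \to ψ) \lor φ = ⊤ \lor ⊥ = ⊤
\lnot ((ψ \to ψ) \lor φ) = \lnot ⊤ = ⊥
(θ \to (χ \land (ψ \land φ))) \leftrightarrow \lnot ((ψ \to ψ) \lor φ) = ⊥ \leftrightarrow ⊥ = ⊤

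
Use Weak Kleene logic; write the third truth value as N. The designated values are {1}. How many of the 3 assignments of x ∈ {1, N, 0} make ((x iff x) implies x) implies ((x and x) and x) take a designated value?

x=1: 1 ✓
x=N: N ·
x=0: 1 ✓

2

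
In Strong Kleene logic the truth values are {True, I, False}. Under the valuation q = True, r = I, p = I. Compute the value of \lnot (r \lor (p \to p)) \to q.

True

p \to p = I \to I = I
r \lor (p \to p) = I \lor I = I
\lnot (r \lor (p \to p)) = \lnot I = I
\lnot (r \lor (p \to p)) \to q = I \to True = True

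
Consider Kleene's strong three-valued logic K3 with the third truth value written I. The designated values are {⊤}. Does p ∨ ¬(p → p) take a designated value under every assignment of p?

Countermodel: p=I gives I, which is not designated.

No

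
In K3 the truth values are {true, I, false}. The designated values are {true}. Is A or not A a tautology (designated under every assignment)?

No

Countermodel: A=I gives I, which is not designated.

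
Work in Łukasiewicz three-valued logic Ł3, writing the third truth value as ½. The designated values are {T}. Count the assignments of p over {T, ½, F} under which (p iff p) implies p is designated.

p=T: T ✓
p=½: ½ ·
p=F: F ·

1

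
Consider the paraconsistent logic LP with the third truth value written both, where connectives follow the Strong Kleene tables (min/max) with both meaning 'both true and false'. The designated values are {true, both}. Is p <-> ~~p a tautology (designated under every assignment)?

Every assignment of p over {true, both, false} gives a value in {true, both}.
In particular, with p=both: p <-> ~~p = both.

Yes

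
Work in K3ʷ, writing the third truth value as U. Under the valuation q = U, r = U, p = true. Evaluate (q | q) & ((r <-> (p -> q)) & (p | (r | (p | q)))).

U

q | q = U | U = U
p -> q = true -> U = U
r <-> (p -> q) = U <-> U = U
p | q = true | U = U
r | (p | q) = U | U = U
p | (r | (p | q)) = true | U = U
(r <-> (p -> q)) & (p | (r | (p | q))) = U & U = U
(q | q) & ((r <-> (p -> q)) & (p | (r | (p | q)))) = U & U = U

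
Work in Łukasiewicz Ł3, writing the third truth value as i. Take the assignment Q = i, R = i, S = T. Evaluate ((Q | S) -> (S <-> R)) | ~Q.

Q | S = i | T = T
S <-> R = T <-> i = i  [1 − |1−½|]
(Q | S) -> (S <-> R) = T -> i = i
~Q = ~i = i
((Q | S) -> (S <-> R)) | ~Q = i | i = i

i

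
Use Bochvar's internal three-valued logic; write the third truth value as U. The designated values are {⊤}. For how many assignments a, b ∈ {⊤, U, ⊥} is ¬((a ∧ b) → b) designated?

Of the 9 assignments, 0 give a value in {⊤}.

0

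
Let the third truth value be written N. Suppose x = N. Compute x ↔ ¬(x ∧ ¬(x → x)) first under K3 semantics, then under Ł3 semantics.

In K3: x → x = N → N = N  [¬N ∨ N]
¬(x → x) = ¬N = N
x ∧ ¬(x → x) = N ∧ N = N
¬(x ∧ ¬(x → x)) = ¬N = N
x ↔ ¬(x ∧ ¬(x → x)) = N ↔ N = N
In Ł3: x → x = N → N = 1  [min(1, 1−½+½)]
¬(x → x) = ¬1 = 0
x ∧ ¬(x → x) = N ∧ 0 = 0
¬(x ∧ ¬(x → x)) = ¬0 = 1
x ↔ ¬(x ∧ ¬(x → x)) = N ↔ 1 = N

N; N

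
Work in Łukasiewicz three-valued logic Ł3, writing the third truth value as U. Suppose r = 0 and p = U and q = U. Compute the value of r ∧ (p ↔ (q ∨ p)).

q ∨ p = U ∨ U = U
p ↔ (q ∨ p) = U ↔ U = 1
r ∧ (p ↔ (q ∨ p)) = 0 ∧ 1 = 0

0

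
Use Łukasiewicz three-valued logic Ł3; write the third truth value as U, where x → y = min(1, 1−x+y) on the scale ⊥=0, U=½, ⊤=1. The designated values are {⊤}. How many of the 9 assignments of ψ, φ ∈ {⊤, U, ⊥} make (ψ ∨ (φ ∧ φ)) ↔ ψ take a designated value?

6

Of the 9 assignments, 6 give a value in {⊤}.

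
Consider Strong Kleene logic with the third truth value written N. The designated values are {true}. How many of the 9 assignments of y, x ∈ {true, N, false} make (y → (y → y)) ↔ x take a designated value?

2

Designated under: (y=true, x=true); (y=false, x=true).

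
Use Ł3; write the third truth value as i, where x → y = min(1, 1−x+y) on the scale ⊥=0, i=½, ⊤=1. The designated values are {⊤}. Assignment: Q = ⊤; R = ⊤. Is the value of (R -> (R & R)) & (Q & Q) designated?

Yes

R & R = ⊤ & ⊤ = ⊤
R -> (R & R) = ⊤ -> ⊤ = ⊤
Q & Q = ⊤ & ⊤ = ⊤
(R -> (R & R)) & (Q & Q) = ⊤ & ⊤ = ⊤
⊤ ∈ {⊤}.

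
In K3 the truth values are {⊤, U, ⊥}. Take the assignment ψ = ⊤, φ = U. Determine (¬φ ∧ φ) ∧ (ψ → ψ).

¬φ = ¬U = U
¬φ ∧ φ = U ∧ U = U
ψ → ψ = ⊤ → ⊤ = ⊤
(¬φ ∧ φ) ∧ (ψ → ψ) = U ∧ ⊤ = U

U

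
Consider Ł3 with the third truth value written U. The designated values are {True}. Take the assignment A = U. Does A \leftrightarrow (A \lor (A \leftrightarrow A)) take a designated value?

A \leftrightarrow A = U \leftrightarrow U = True  [1 − |½−½|]
A \lor (A \leftrightarrow A) = U \lor True = True
A \leftrightarrow (A \lor (A \leftrightarrow A)) = U \leftrightarrow True = U
U ∉ {True}.

No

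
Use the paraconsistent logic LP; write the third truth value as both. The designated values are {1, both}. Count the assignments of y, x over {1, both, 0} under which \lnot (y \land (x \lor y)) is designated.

Of the 9 assignments, 6 give a value in {1, both}.

6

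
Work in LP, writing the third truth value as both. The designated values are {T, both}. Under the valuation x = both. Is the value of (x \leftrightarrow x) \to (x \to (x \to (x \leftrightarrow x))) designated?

x \leftrightarrow x = both \leftrightarrow both = both
x \leftrightarrow x = both \leftrightarrow both = both
x \to (x \leftrightarrow x) = both \to both = both
x \to (x \to (x \leftrightarrow x)) = both \to both = both
(x \leftrightarrow x) \to (x \to (x \to (x \leftrightarrow x))) = both \to both = both
both ∈ {T, both}.

Yes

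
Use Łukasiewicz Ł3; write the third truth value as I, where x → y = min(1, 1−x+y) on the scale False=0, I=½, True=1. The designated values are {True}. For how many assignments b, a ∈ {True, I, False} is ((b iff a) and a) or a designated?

3

Designated under: (b=True, a=True); (b=I, a=True); (b=False, a=True).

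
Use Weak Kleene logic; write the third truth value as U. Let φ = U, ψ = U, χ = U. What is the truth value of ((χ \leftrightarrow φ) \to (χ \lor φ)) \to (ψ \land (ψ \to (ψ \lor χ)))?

χ \leftrightarrow φ = U \leftrightarrow U = U
χ \lor φ = U \lor U = U
(χ \leftrightarrow φ) \to (χ \lor φ) = U \to U = U  [any arg is the third value ⇒ result is the third value]
ψ \lor χ = U \lor U = U
ψ \to (ψ \lor χ) = U \to U = U
ψ \land (ψ \to (ψ \lor χ)) = U \land U = U
((χ \leftrightarrow φ) \to (χ \lor φ)) \to (ψ \land (ψ \to (ψ \lor χ))) = U \to U = U

U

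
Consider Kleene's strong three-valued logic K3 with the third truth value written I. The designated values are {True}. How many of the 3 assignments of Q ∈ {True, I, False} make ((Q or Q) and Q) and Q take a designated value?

1

Q=True: True ✓
Q=I: I ·
Q=False: False ·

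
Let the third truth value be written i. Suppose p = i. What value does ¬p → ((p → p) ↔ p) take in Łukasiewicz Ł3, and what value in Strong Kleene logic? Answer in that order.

true; i

In Łukasiewicz Ł3: ¬p = ¬i = i
p → p = i → i = true  [min(1, 1−½+½)]
(p → p) ↔ p = true ↔ i = i
¬p → ((p → p) ↔ p) = i → i = true
In Strong Kleene logic: ¬p = ¬i = i
p → p = i → i = i  [¬i ∨ i]
(p → p) ↔ p = i ↔ i = i
¬p → ((p → p) ↔ p) = i → i = i
They differ because Łukasiewicz Ł3 and Strong Kleene logic treat i differently under implication.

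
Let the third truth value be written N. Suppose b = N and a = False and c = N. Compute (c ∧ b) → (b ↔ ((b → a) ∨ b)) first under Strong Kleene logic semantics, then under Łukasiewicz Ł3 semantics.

In Strong Kleene logic: c ∧ b = N ∧ N = N
b → a = N → False = N  [¬N ∨ False]
(b → a) ∨ b = N ∨ N = N
b ↔ ((b → a) ∨ b) = N ↔ N = N
(c ∧ b) → (b ↔ ((b → a) ∨ b)) = N → N = N
In Łukasiewicz Ł3: c ∧ b = N ∧ N = N
b → a = N → False = N
(b → a) ∨ b = N ∨ N = N
b ↔ ((b → a) ∨ b) = N ↔ N = True
(c ∧ b) → (b ↔ ((b → a) ∨ b)) = N → True = True
They differ because Strong Kleene logic and Łukasiewicz Ł3 treat N differently under implication.

N; True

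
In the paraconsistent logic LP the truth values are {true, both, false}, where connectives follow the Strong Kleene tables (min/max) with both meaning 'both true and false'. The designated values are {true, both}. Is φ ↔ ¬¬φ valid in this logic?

Yes

Every assignment of φ over {true, both, false} gives a value in {true, both}.
In particular, with φ=both: φ ↔ ¬¬φ = both.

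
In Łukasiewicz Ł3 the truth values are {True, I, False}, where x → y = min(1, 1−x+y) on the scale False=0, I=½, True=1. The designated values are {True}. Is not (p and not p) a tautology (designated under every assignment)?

No

Countermodel: p=I gives I, which is not designated.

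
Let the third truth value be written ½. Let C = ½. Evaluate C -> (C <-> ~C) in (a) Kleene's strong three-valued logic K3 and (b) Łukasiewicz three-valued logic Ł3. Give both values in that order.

½; 1

In Kleene's strong three-valued logic K3: ~C = ~½ = ½
C <-> ~C = ½ <-> ½ = ½
C -> (C <-> ~C) = ½ -> ½ = ½  [~½ | ½]
In Łukasiewicz three-valued logic Ł3: ~C = ~½ = ½
C <-> ~C = ½ <-> ½ = 1  [1 − |½−½|]
C -> (C <-> ~C) = ½ -> 1 = 1
They differ because Kleene's strong three-valued logic K3 and Łukasiewicz three-valued logic Ł3 treat ½ differently under implication.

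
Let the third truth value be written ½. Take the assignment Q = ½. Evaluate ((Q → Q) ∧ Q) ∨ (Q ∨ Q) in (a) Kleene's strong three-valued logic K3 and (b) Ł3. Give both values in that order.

½; ½

In Kleene's strong three-valued logic K3: Q → Q = ½ → ½ = ½  [¬½ ∨ ½]
(Q → Q) ∧ Q = ½ ∧ ½ = ½
Q ∨ Q = ½ ∨ ½ = ½
((Q → Q) ∧ Q) ∨ (Q ∨ Q) = ½ ∨ ½ = ½
In Ł3: Q → Q = ½ → ½ = T  [min(1, 1−½+½)]
(Q → Q) ∧ Q = T ∧ ½ = ½
Q ∨ Q = ½ ∨ ½ = ½
((Q → Q) ∧ Q) ∨ (Q ∨ Q) = ½ ∨ ½ = ½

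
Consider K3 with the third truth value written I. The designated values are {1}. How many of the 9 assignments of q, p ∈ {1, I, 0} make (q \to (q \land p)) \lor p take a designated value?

5

Of the 9 assignments, 5 give a value in {1}.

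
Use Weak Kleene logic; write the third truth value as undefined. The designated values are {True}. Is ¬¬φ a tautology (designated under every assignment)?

No

Countermodel: φ=undefined gives undefined, which is not designated.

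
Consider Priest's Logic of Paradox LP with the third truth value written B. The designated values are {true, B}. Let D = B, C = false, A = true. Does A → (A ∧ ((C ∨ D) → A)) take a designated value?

C ∨ D = false ∨ B = B
(C ∨ D) → A = B → true = true
A ∧ ((C ∨ D) → A) = true ∧ true = true
A → (A ∧ ((C ∨ D) → A)) = true → true = true
true ∈ {true, B}.

Yes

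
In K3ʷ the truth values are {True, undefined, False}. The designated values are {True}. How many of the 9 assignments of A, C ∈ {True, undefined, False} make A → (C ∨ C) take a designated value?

3

Designated under: (A=True, C=True); (A=False, C=True); (A=False, C=False).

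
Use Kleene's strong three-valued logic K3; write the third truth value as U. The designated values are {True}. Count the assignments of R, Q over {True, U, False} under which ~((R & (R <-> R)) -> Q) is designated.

Designated under: (R=True, Q=False).

1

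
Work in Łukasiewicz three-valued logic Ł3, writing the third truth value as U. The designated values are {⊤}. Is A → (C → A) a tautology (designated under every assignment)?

Every assignment of A, C over {⊤, U, ⊥} gives a value in {⊤}.
In particular, with A=U, C=U: A → (C → A) = ⊤.

Yes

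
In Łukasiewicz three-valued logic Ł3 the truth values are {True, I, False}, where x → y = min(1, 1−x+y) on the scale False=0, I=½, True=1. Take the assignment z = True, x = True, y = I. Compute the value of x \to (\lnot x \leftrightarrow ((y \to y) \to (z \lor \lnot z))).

\lnot x = \lnot True = False
y \to y = I \to I = True  [min(1, 1−½+½)]
\lnot z = \lnot True = False
z \lor \lnot z = True \lor False = True
(y \to y) \to (z \lor \lnot z) = True \to True = True
\lnot x \leftrightarrow ((y \to y) \to (z \lor \lnot z)) = False \leftrightarrow True = False
x \to (\lnot x \leftrightarrow ((y \to y) \to (z \lor \lnot z))) = True \to False = False

False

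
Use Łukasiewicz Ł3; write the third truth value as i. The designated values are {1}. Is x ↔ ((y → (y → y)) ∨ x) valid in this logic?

No

Countermodel: x=i, y=1 gives i, which is not designated.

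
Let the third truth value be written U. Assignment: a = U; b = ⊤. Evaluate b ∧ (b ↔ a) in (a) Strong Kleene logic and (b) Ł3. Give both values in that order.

In Strong Kleene logic: b ↔ a = ⊤ ↔ U = U
b ∧ (b ↔ a) = ⊤ ∧ U = U
In Ł3: b ↔ a = ⊤ ↔ U = U
b ∧ (b ↔ a) = ⊤ ∧ U = U

U; U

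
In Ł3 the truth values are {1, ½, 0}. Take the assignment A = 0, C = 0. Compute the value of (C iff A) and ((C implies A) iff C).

C iff A = 0 iff 0 = 1
C implies A = 0 implies 0 = 1
(C implies A) iff C = 1 iff 0 = 0
(C iff A) and ((C implies A) iff C) = 1 and 0 = 0

0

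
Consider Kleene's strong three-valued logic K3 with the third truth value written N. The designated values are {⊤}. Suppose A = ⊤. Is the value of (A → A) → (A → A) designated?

Yes

A → A = ⊤ → ⊤ = ⊤
A → A = ⊤ → ⊤ = ⊤
(A → A) → (A → A) = ⊤ → ⊤ = ⊤
⊤ ∈ {⊤}.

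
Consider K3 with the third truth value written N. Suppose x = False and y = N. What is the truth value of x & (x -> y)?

x -> y = False -> N = True  [~False | N]
x & (x -> y) = False & True = False

False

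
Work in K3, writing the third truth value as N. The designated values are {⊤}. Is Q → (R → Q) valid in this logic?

No

Countermodel: Q=N, R=⊤ gives N, which is not designated.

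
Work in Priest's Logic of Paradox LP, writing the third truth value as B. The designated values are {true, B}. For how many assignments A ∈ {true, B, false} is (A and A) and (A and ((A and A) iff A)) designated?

A=true: true ✓
A=B: B ✓
A=false: false ·

2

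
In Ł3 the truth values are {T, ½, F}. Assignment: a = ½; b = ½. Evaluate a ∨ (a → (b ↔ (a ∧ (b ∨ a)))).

T

b ∨ a = ½ ∨ ½ = ½
a ∧ (b ∨ a) = ½ ∧ ½ = ½
b ↔ (a ∧ (b ∨ a)) = ½ ↔ ½ = T  [1 − |½−½|]
a → (b ↔ (a ∧ (b ∨ a))) = ½ → T = T
a ∨ (a → (b ↔ (a ∧ (b ∨ a)))) = ½ ∨ T = T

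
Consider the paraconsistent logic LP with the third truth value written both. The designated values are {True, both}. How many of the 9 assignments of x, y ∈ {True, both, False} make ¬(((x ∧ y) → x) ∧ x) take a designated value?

Of the 9 assignments, 6 give a value in {True, both}.

6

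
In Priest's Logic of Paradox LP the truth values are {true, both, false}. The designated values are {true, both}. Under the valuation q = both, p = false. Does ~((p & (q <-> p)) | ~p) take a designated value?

No

q <-> p = both <-> false = both
p & (q <-> p) = false & both = false
~p = ~false = true
(p & (q <-> p)) | ~p = false | true = true
~((p & (q <-> p)) | ~p) = ~true = false
false ∉ {true, both}.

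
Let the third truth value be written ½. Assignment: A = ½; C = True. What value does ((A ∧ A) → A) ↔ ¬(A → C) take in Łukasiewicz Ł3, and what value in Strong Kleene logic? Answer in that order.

In Łukasiewicz Ł3: A ∧ A = ½ ∧ ½ = ½
(A ∧ A) → A = ½ → ½ = True  [min(1, 1−½+½)]
A → C = ½ → True = True
¬(A → C) = ¬True = False
((A ∧ A) → A) ↔ ¬(A → C) = True ↔ False = False
In Strong Kleene logic: A ∧ A = ½ ∧ ½ = ½
(A ∧ A) → A = ½ → ½ = ½  [¬½ ∨ ½]
A → C = ½ → True = True
¬(A → C) = ¬True = False
((A ∧ A) → A) ↔ ¬(A → C) = ½ ↔ False = ½
They differ because Łukasiewicz Ł3 and Strong Kleene logic treat ½ differently under implication.

False; ½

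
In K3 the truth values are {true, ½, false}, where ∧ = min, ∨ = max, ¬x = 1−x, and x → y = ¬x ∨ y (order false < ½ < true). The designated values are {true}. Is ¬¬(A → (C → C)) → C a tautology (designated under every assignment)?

Countermodel: A=true, C=½ gives ½, which is not designated.

No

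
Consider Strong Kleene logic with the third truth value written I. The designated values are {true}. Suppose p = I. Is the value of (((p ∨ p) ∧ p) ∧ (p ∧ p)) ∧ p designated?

No

p ∨ p = I ∨ I = I
(p ∨ p) ∧ p = I ∧ I = I
p ∧ p = I ∧ I = I
((p ∨ p) ∧ p) ∧ (p ∧ p) = I ∧ I = I
(((p ∨ p) ∧ p) ∧ (p ∧ p)) ∧ p = I ∧ I = I
I ∉ {true}.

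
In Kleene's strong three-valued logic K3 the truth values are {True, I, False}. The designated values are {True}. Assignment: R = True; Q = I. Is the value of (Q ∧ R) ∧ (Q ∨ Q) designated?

No

Q ∧ R = I ∧ True = I
Q ∨ Q = I ∨ I = I
(Q ∧ R) ∧ (Q ∨ Q) = I ∧ I = I
I ∉ {True}.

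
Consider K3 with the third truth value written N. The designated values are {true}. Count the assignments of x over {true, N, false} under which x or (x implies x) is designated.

2

x=true: true ✓
x=N: N ·
x=false: true ✓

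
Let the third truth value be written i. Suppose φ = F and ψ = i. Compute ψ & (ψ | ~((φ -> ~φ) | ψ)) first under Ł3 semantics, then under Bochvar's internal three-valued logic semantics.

In Ł3: ~φ = ~F = T
φ -> ~φ = F -> T = T
(φ -> ~φ) | ψ = T | i = T
~((φ -> ~φ) | ψ) = ~T = F
ψ | ~((φ -> ~φ) | ψ) = i | F = i
ψ & (ψ | ~((φ -> ~φ) | ψ)) = i & i = i
In Bochvar's internal three-valued logic: ~φ = ~F = T
φ -> ~φ = F -> T = T
(φ -> ~φ) | ψ = T | i = i
~((φ -> ~φ) | ψ) = ~i = i
ψ | ~((φ -> ~φ) | ψ) = i | i = i
ψ & (ψ | ~((φ -> ~φ) | ψ)) = i & i = i

i; i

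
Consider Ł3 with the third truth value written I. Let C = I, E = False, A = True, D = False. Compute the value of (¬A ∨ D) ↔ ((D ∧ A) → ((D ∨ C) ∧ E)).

False

¬A = ¬True = False
¬A ∨ D = False ∨ False = False
D ∧ A = False ∧ True = False
D ∨ C = False ∨ I = I
(D ∨ C) ∧ E = I ∧ False = False
(D ∧ A) → ((D ∨ C) ∧ E) = False → False = True
(¬A ∨ D) ↔ ((D ∧ A) → ((D ∨ C) ∧ E)) = False ↔ True = False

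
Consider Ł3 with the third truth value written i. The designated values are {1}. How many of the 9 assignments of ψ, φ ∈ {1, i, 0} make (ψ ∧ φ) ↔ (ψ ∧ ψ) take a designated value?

Of the 9 assignments, 6 give a value in {1}.

6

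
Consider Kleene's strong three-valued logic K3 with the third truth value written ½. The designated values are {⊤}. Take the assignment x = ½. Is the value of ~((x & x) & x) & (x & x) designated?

No

x & x = ½ & ½ = ½
(x & x) & x = ½ & ½ = ½
~((x & x) & x) = ~½ = ½
x & x = ½ & ½ = ½
~((x & x) & x) & (x & x) = ½ & ½ = ½
½ ∉ {⊤}.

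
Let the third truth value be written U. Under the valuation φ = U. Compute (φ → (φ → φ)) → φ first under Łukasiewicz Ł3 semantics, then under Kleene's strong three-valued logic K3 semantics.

U; U

In Łukasiewicz Ł3: φ → φ = U → U = 1  [min(1, 1−½+½)]
φ → (φ → φ) = U → 1 = 1
(φ → (φ → φ)) → φ = 1 → U = U
In Kleene's strong three-valued logic K3: φ → φ = U → U = U
φ → (φ → φ) = U → U = U
(φ → (φ → φ)) → φ = U → U = U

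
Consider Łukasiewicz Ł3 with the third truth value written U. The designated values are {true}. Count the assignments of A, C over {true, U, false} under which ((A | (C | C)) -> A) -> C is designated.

Designated under: (A=true, C=true); (A=U, C=true); (A=false, C=true); (A=false, C=U).

4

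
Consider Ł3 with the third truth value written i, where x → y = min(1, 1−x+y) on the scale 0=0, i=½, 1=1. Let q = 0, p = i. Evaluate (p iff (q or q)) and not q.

i

q or q = 0 or 0 = 0
p iff (q or q) = i iff 0 = i  [1 − |½−0|]
not q = not 0 = 1
(p iff (q or q)) and not q = i and 1 = i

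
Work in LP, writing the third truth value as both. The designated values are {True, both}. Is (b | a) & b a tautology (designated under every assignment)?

No

Countermodel: b=False, a=True gives False, which is not designated.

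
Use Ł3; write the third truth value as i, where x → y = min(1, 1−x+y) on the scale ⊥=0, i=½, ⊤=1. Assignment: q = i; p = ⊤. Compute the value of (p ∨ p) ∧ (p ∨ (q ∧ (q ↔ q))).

p ∨ p = ⊤ ∨ ⊤ = ⊤
q ↔ q = i ↔ i = ⊤
q ∧ (q ↔ q) = i ∧ ⊤ = i
p ∨ (q ∧ (q ↔ q)) = ⊤ ∨ i = ⊤
(p ∨ p) ∧ (p ∨ (q ∧ (q ↔ q))) = ⊤ ∧ ⊤ = ⊤

⊤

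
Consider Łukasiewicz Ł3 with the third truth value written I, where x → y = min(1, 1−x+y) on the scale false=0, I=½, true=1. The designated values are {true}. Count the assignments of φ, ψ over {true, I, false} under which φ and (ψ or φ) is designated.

Designated under: (φ=true, ψ=true); (φ=true, ψ=I); (φ=true, ψ=false).

3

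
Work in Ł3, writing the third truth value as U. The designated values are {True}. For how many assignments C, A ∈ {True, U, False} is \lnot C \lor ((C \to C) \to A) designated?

Of the 9 assignments, 5 give a value in {True}.

5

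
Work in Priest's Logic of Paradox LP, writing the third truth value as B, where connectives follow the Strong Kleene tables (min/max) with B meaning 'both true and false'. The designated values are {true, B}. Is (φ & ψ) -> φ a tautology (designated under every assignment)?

Yes

Every assignment of φ, ψ over {true, B, false} gives a value in {true, B}.
In particular, with φ=B, ψ=B: (φ & ψ) -> φ = B.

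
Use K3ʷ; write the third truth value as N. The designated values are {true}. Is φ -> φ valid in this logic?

Countermodel: φ=N gives N, which is not designated.

No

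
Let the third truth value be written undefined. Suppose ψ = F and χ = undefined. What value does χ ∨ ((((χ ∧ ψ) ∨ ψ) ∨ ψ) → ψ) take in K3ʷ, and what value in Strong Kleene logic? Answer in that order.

undefined; T

In K3ʷ: χ ∧ ψ = undefined ∧ F = undefined
(χ ∧ ψ) ∨ ψ = undefined ∨ F = undefined
((χ ∧ ψ) ∨ ψ) ∨ ψ = undefined ∨ F = undefined
(((χ ∧ ψ) ∨ ψ) ∨ ψ) → ψ = undefined → F = undefined  [any arg is the third value ⇒ result is the third value]
χ ∨ ((((χ ∧ ψ) ∨ ψ) ∨ ψ) → ψ) = undefined ∨ undefined = undefined
In Strong Kleene logic: χ ∧ ψ = undefined ∧ F = F
(χ ∧ ψ) ∨ ψ = F ∨ F = F
((χ ∧ ψ) ∨ ψ) ∨ ψ = F ∨ F = F
(((χ ∧ ψ) ∨ ψ) ∨ ψ) → ψ = F → F = T
χ ∨ ((((χ ∧ ψ) ∨ ψ) ∨ ψ) → ψ) = undefined ∨ T = T
They differ because K3ʷ and Strong Kleene logic treat undefined differently under the binary connectives.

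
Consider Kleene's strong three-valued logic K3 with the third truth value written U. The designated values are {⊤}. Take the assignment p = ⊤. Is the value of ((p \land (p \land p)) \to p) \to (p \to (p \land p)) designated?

Yes

p \land p = ⊤ \land ⊤ = ⊤
p \land (p \land p) = ⊤ \land ⊤ = ⊤
(p \land (p \land p)) \to p = ⊤ \to ⊤ = ⊤
p \land p = ⊤ \land ⊤ = ⊤
p \to (p \land p) = ⊤ \to ⊤ = ⊤
((p \land (p \land p)) \to p) \to (p \to (p \land p)) = ⊤ \to ⊤ = ⊤
⊤ ∈ {⊤}.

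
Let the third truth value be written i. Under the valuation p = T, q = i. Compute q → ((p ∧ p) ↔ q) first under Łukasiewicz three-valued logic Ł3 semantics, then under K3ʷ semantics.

T; i

In Łukasiewicz three-valued logic Ł3: p ∧ p = T ∧ T = T
(p ∧ p) ↔ q = T ↔ i = i  [1 − |1−½|]
q → ((p ∧ p) ↔ q) = i → i = T
In K3ʷ: p ∧ p = T ∧ T = T
(p ∧ p) ↔ q = T ↔ i = i
q → ((p ∧ p) ↔ q) = i → i = i  [any arg is the third value ⇒ result is the third value]
They differ because Łukasiewicz three-valued logic Ł3 and K3ʷ treat i differently under the binary connectives.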